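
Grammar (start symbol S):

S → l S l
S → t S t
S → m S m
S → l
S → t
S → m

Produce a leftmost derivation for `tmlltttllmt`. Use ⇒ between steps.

S⇒tSt⇒tmSmt⇒tmlSlmt⇒tmllSllmt⇒tmlltStllmt⇒tmlltttllmt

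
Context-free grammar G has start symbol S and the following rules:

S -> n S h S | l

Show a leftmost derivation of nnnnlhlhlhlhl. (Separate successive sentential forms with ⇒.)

S ⇒ nShS   [S -> n S h S]
nShS ⇒ nnShShS   [S -> n S h S]
nnShShS ⇒ nnnShShShS   [S -> n S h S]
nnnShShShS ⇒ nnnnShShShShS   [S -> n S h S]
nnnnShShShShS ⇒ nnnnlhShShShS   [S -> l]
nnnnlhShShShS ⇒ nnnnlhlhShShS   [S -> l]
nnnnlhlhShShS ⇒ nnnnlhlhlhShS   [S -> l]
nnnnlhlhlhShS ⇒ nnnnlhlhlhlhS   [S -> l]
nnnnlhlhlhlhS ⇒ nnnnlhlhlhlhl   [S -> l]

S ⇒ nShS ⇒ nnShShS ⇒ nnnShShShS ⇒ nnnnShShShShS ⇒ nnnnlhShShShS ⇒ nnnnlhlhShShS ⇒ nnnnlhlhlhShS ⇒ nnnnlhlhlhlhS ⇒ nnnnlhlhlhlhl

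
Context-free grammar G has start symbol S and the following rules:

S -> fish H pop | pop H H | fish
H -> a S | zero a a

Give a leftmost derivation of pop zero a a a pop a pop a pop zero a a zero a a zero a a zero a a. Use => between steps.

S => pop H H   [S -> pop H H]
pop H H => pop zero a a H   [H -> zero a a]
pop zero a a H => pop zero a a a S   [H -> a S]
pop zero a a a S => pop zero a a a pop H H   [S -> pop H H]
pop zero a a a pop H H => pop zero a a a pop a S H   [H -> a S]
pop zero a a a pop a S H => pop zero a a a pop a pop H H H   [S -> pop H H]
pop zero a a a pop a pop H H H => pop zero a a a pop a pop a S H H   [H -> a S]
pop zero a a a pop a pop a S H H => pop zero a a a pop a pop a pop H H H H   [S -> pop H H]
pop zero a a a pop a pop a pop H H H H => pop zero a a a pop a pop a pop zero a a H H H   [H -> zero a a]
pop zero a a a pop a pop a pop zero a a H H H => pop zero a a a pop a pop a pop zero a a zero a a H H   [H -> zero a a]
pop zero a a a pop a pop a pop zero a a zero a a H H => pop zero a a a pop a pop a pop zero a a zero a a zero a a H   [H -> zero a a]
pop zero a a a pop a pop a pop zero a a zero a a zero a a H => pop zero a a a pop a pop a pop zero a a zero a a zero a a zero a a   [H -> zero a a]

S => pop H H => pop zero a a H => pop zero a a a S => pop zero a a a pop H H => pop zero a a a pop a S H => pop zero a a a pop a pop H H H => pop zero a a a pop a pop a S H H => pop zero a a a pop a pop a pop H H H H => pop zero a a a pop a pop a pop zero a a H H H => pop zero a a a pop a pop a pop zero a a zero a a H H => pop zero a a a pop a pop a pop zero a a zero a a zero a a H => pop zero a a a pop a pop a pop zero a a zero a a zero a a zero a a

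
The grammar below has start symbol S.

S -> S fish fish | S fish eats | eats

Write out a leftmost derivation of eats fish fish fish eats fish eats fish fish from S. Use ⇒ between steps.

S ⇒ S fish fish   [S -> S fish fish]
S fish fish ⇒ S fish eats fish fish   [S -> S fish eats]
S fish eats fish fish ⇒ S fish eats fish eats fish fish   [S -> S fish eats]
S fish eats fish eats fish fish ⇒ S fish fish fish eats fish eats fish fish   [S -> S fish fish]
S fish fish fish eats fish eats fish fish ⇒ eats fish fish fish eats fish eats fish fish   [S -> eats]

S ⇒ S fish fish ⇒ S fish eats fish fish ⇒ S fish eats fish eats fish fish ⇒ S fish fish fish eats fish eats fish fish ⇒ eats fish fish fish eats fish eats fish fish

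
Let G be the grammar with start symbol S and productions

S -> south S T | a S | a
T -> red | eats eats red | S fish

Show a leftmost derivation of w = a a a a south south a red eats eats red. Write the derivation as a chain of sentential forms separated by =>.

S => a S => a a S => a a a S => a a a a S => a a a a south S T => a a a a south south S T T => a a a a south south a T T => a a a a south south a red T => a a a a south south a red eats eats red

S => a S   [S -> a S]
a S => a a S   [S -> a S]
a a S => a a a S   [S -> a S]
a a a S => a a a a S   [S -> a S]
a a a a S => a a a a south S T   [S -> south S T]
a a a a south S T => a a a a south south S T T   [S -> south S T]
a a a a south south S T T => a a a a south south a T T   [S -> a]
a a a a south south a T T => a a a a south south a red T   [T -> red]
a a a a south south a red T => a a a a south south a red eats eats red   [T -> eats eats red]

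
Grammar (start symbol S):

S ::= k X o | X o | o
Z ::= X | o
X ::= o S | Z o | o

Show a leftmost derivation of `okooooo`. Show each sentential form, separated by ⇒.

S ⇒ Xo   [S ::= X o]
Xo ⇒ oSo   [X ::= o S]
oSo ⇒ okXoo   [S ::= k X o]
okXoo ⇒ okZooo   [X ::= Z o]
okZooo ⇒ okXooo   [Z ::= X]
okXooo ⇒ okZoooo   [X ::= Z o]
okZoooo ⇒ okooooo   [Z ::= o]

S⇒Xo⇒oSo⇒okXoo⇒okZooo⇒okXooo⇒okZoooo⇒okooooo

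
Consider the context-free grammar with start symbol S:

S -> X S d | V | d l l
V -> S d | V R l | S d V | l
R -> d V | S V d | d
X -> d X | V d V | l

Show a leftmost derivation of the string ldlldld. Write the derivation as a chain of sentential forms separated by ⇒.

S ⇒ V   [S -> V]
V ⇒ Sd   [V -> S d]
Sd ⇒ Vd   [S -> V]
Vd ⇒ VRld   [V -> V R l]
VRld ⇒ VRlRld   [V -> V R l]
VRlRld ⇒ lRlRld   [V -> l]
lRlRld ⇒ ldVlRld   [R -> d V]
ldVlRld ⇒ ldllRld   [V -> l]
ldllRld ⇒ ldlldld   [R -> d]

S⇒V⇒Sd⇒Vd⇒VRld⇒VRlRld⇒lRlRld⇒ldVlRld⇒ldllRld⇒ldlldld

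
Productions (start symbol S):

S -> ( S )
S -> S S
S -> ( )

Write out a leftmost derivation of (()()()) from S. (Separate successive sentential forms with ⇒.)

S ⇒ (S) ⇒ (SS) ⇒ (SSS) ⇒ (()SS) ⇒ (()()S) ⇒ (()()())

S ⇒ (S)   [S -> ( S )]
(S) ⇒ (SS)   [S -> S S]
(SS) ⇒ (SSS)   [S -> S S]
(SSS) ⇒ (()SS)   [S -> ( )]
(()SS) ⇒ (()()S)   [S -> ( )]
(()()S) ⇒ (()()())   [S -> ( )]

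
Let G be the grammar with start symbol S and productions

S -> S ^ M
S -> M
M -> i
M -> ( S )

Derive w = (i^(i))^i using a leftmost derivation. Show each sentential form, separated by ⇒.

S ⇒ S^M ⇒ M^M ⇒ (S)^M ⇒ (S^M)^M ⇒ (M^M)^M ⇒ (i^M)^M ⇒ (i^(S))^M ⇒ (i^(M))^M ⇒ (i^(i))^M ⇒ (i^(i))^i

S ⇒ S^M   [S -> S ^ M]
S^M ⇒ M^M   [S -> M]
M^M ⇒ (S)^M   [M -> ( S )]
(S)^M ⇒ (S^M)^M   [S -> S ^ M]
(S^M)^M ⇒ (M^M)^M   [S -> M]
(M^M)^M ⇒ (i^M)^M   [M -> i]
(i^M)^M ⇒ (i^(S))^M   [M -> ( S )]
(i^(S))^M ⇒ (i^(M))^M   [S -> M]
(i^(M))^M ⇒ (i^(i))^M   [M -> i]
(i^(i))^M ⇒ (i^(i))^i   [M -> i]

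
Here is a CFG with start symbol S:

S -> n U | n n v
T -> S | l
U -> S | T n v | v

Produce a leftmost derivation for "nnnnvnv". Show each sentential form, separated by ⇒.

S ⇒ nU   [S -> n U]
nU ⇒ nS   [U -> S]
nS ⇒ nnU   [S -> n U]
nnU ⇒ nnTnv   [U -> T n v]
nnTnv ⇒ nnSnv   [T -> S]
nnSnv ⇒ nnnnvnv   [S -> n n v]

S ⇒ nU ⇒ nS ⇒ nnU ⇒ nnTnv ⇒ nnSnv ⇒ nnnnvnv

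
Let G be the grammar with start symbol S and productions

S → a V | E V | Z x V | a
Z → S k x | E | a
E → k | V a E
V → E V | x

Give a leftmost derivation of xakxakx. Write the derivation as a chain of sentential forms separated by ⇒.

S ⇒ EV   [S → E V]
EV ⇒ VaEV   [E → V a E]
VaEV ⇒ EVaEV   [V → E V]
EVaEV ⇒ VaEVaEV   [E → V a E]
VaEVaEV ⇒ xaEVaEV   [V → x]
xaEVaEV ⇒ xakVaEV   [E → k]
xakVaEV ⇒ xakxaEV   [V → x]
xakxaEV ⇒ xakxakV   [E → k]
xakxakV ⇒ xakxakx   [V → x]

S ⇒ EV ⇒ VaEV ⇒ EVaEV ⇒ VaEVaEV ⇒ xaEVaEV ⇒ xakVaEV ⇒ xakxaEV ⇒ xakxakV ⇒ xakxakx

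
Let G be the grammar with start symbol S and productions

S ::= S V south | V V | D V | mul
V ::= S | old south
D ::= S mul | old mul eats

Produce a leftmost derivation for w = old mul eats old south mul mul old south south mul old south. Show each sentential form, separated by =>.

S => D V => S mul V => S V south mul V => D V V south mul V => old mul eats V V south mul V => old mul eats old south V south mul V => old mul eats old south S south mul V => old mul eats old south D V south mul V => old mul eats old south S mul V south mul V => old mul eats old south mul mul V south mul V => old mul eats old south mul mul old south south mul V => old mul eats old south mul mul old south south mul old south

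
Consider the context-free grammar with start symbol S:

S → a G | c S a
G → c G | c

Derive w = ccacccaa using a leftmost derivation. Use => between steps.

S => cSa   [S → c S a]
cSa => ccSaa   [S → c S a]
ccSaa => ccaGaa   [S → a G]
ccaGaa => ccacGaa   [G → c G]
ccacGaa => ccaccGaa   [G → c G]
ccaccGaa => ccacccaa   [G → c]

S => cSa => ccSaa => ccaGaa => ccacGaa => ccaccGaa => ccacccaa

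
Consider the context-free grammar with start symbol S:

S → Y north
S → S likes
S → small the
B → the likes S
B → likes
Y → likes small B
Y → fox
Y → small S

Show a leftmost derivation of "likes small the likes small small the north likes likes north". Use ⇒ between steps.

S ⇒ Y north   [S → Y north]
Y north ⇒ likes small B north   [Y → likes small B]
likes small B north ⇒ likes small the likes S north   [B → the likes S]
likes small the likes S north ⇒ likes small the likes S likes north   [S → S likes]
likes small the likes S likes north ⇒ likes small the likes S likes likes north   [S → S likes]
likes small the likes S likes likes north ⇒ likes small the likes Y north likes likes north   [S → Y north]
likes small the likes Y north likes likes north ⇒ likes small the likes small S north likes likes north   [Y → small S]
likes small the likes small S north likes likes north ⇒ likes small the likes small small the north likes likes north   [S → small the]

S ⇒ Y north ⇒ likes small B north ⇒ likes small the likes S north ⇒ likes small the likes S likes north ⇒ likes small the likes S likes likes north ⇒ likes small the likes Y north likes likes north ⇒ likes small the likes small S north likes likes north ⇒ likes small the likes small small the north likes likes north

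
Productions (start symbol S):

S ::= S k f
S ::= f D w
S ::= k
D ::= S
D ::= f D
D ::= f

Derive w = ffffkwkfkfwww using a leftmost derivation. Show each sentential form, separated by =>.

S => fDw => fSw => ffDww => ffSww => fffDwww => fffSwww => fffSkfwww => fffSkfkfwww => ffffDwkfkfwww => ffffSwkfkfwww => ffffkwkfkfwww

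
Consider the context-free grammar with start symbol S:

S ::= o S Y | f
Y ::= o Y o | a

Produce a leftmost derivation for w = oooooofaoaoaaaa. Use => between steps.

S=>oSY=>ooSYY=>oooSYYY=>ooooSYYYY=>oooooSYYYYY=>ooooooSYYYYYY=>oooooofYYYYYY=>oooooofaYYYYY=>oooooofaoYoYYYY=>oooooofaoaoYYYY=>oooooofaoaoaYYY=>oooooofaoaoaaYY=>oooooofaoaoaaaY=>oooooofaoaoaaaa

S => oSY   [S ::= o S Y]
oSY => ooSYY   [S ::= o S Y]
ooSYY => oooSYYY   [S ::= o S Y]
oooSYYY => ooooSYYYY   [S ::= o S Y]
ooooSYYYY => oooooSYYYYY   [S ::= o S Y]
oooooSYYYYY => ooooooSYYYYYY   [S ::= o S Y]
ooooooSYYYYYY => oooooofYYYYYY   [S ::= f]
oooooofYYYYYY => oooooofaYYYYY   [Y ::= a]
oooooofaYYYYY => oooooofaoYoYYYY   [Y ::= o Y o]
oooooofaoYoYYYY => oooooofaoaoYYYY   [Y ::= a]
oooooofaoaoYYYY => oooooofaoaoaYYY   [Y ::= a]
oooooofaoaoaYYY => oooooofaoaoaaYY   [Y ::= a]
oooooofaoaoaaYY => oooooofaoaoaaaY   [Y ::= a]
oooooofaoaoaaaY => oooooofaoaoaaaa   [Y ::= a]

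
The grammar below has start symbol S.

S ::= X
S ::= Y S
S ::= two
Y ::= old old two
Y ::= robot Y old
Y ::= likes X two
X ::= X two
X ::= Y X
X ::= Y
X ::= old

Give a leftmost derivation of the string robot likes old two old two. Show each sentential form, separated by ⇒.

S ⇒ Y S ⇒ robot Y old S ⇒ robot likes X two old S ⇒ robot likes old two old S ⇒ robot likes old two old two

S ⇒ Y S   [S ::= Y S]
Y S ⇒ robot Y old S   [Y ::= robot Y old]
robot Y old S ⇒ robot likes X two old S   [Y ::= likes X two]
robot likes X two old S ⇒ robot likes old two old S   [X ::= old]
robot likes old two old S ⇒ robot likes old two old two   [S ::= two]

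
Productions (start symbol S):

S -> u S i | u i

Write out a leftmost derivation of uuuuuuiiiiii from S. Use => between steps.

S => uSi   [S -> u S i]
uSi => uuSii   [S -> u S i]
uuSii => uuuSiii   [S -> u S i]
uuuSiii => uuuuSiiii   [S -> u S i]
uuuuSiiii => uuuuuSiiiii   [S -> u S i]
uuuuuSiiiii => uuuuuuiiiiii   [S -> u i]

S => uSi => uuSii => uuuSiii => uuuuSiiii => uuuuuSiiiii => uuuuuuiiiiii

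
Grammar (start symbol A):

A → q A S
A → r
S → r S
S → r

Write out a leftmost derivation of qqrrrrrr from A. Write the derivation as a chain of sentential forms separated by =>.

A => qAS   [A → q A S]
qAS => qqASS   [A → q A S]
qqASS => qqrSS   [A → r]
qqrSS => qqrrSS   [S → r S]
qqrrSS => qqrrrS   [S → r]
qqrrrS => qqrrrrS   [S → r S]
qqrrrrS => qqrrrrrS   [S → r S]
qqrrrrrS => qqrrrrrr   [S → r]

A => qAS => qqASS => qqrSS => qqrrSS => qqrrrS => qqrrrrS => qqrrrrrS => qqrrrrrr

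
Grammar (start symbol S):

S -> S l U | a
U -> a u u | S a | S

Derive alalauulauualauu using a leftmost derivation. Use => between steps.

S=>SlU=>SlUlU=>alUlU=>alSalU=>alSlUalU=>alSlUlUalU=>alalUlUalU=>alalauulUalU=>alalauulauualU=>alalauulauualauu

S => SlU   [S -> S l U]
SlU => SlUlU   [S -> S l U]
SlUlU => alUlU   [S -> a]
alUlU => alSalU   [U -> S a]
alSalU => alSlUalU   [S -> S l U]
alSlUalU => alSlUlUalU   [S -> S l U]
alSlUlUalU => alalUlUalU   [S -> a]
alalUlUalU => alalauulUalU   [U -> a u u]
alalauulUalU => alalauulauualU   [U -> a u u]
alalauulauualU => alalauulauualauu   [U -> a u u]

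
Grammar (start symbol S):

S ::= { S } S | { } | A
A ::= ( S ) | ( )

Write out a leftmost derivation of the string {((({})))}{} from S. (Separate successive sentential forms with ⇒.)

S ⇒ {S}S   [S ::= { S } S]
{S}S ⇒ {A}S   [S ::= A]
{A}S ⇒ {(S)}S   [A ::= ( S )]
{(S)}S ⇒ {(A)}S   [S ::= A]
{(A)}S ⇒ {((S))}S   [A ::= ( S )]
{((S))}S ⇒ {((A))}S   [S ::= A]
{((A))}S ⇒ {(((S)))}S   [A ::= ( S )]
{(((S)))}S ⇒ {((({})))}S   [S ::= { }]
{((({})))}S ⇒ {((({})))}{}   [S ::= { }]

S⇒{S}S⇒{A}S⇒{(S)}S⇒{(A)}S⇒{((S))}S⇒{((A))}S⇒{(((S)))}S⇒{((({})))}S⇒{((({})))}{}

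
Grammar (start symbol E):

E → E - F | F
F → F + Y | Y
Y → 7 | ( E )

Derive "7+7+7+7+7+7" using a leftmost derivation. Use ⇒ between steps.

E⇒F⇒F+Y⇒F+Y+Y⇒F+Y+Y+Y⇒F+Y+Y+Y+Y⇒F+Y+Y+Y+Y+Y⇒Y+Y+Y+Y+Y+Y⇒7+Y+Y+Y+Y+Y⇒7+7+Y+Y+Y+Y⇒7+7+7+Y+Y+Y⇒7+7+7+7+Y+Y⇒7+7+7+7+7+Y⇒7+7+7+7+7+7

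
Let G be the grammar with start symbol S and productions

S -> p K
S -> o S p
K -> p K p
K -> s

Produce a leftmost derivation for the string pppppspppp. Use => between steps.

S => pK   [S -> p K]
pK => ppKp   [K -> p K p]
ppKp => pppKpp   [K -> p K p]
pppKpp => ppppKppp   [K -> p K p]
ppppKppp => pppppKpppp   [K -> p K p]
pppppKpppp => pppppspppp   [K -> s]

S => pK => ppKp => pppKpp => ppppKppp => pppppKpppp => pppppspppp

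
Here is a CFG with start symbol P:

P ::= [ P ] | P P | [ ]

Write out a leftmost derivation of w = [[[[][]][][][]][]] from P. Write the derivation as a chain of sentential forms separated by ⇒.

P ⇒ [P]   [P ::= [ P ]]
[P] ⇒ [PP]   [P ::= P P]
[PP] ⇒ [[P]P]   [P ::= [ P ]]
[[P]P] ⇒ [[PP]P]   [P ::= P P]
[[PP]P] ⇒ [[PPP]P]   [P ::= P P]
[[PPP]P] ⇒ [[PPPP]P]   [P ::= P P]
[[PPPP]P] ⇒ [[[P]PPP]P]   [P ::= [ P ]]
[[[P]PPP]P] ⇒ [[[PP]PPP]P]   [P ::= P P]
[[[PP]PPP]P] ⇒ [[[[]P]PPP]P]   [P ::= [ ]]
[[[[]P]PPP]P] ⇒ [[[[][]]PPP]P]   [P ::= [ ]]
[[[[][]]PPP]P] ⇒ [[[[][]][]PP]P]   [P ::= [ ]]
[[[[][]][]PP]P] ⇒ [[[[][]][][]P]P]   [P ::= [ ]]
[[[[][]][][]P]P] ⇒ [[[[][]][][][]]P]   [P ::= [ ]]
[[[[][]][][][]]P] ⇒ [[[[][]][][][]][]]   [P ::= [ ]]

P⇒[P]⇒[PP]⇒[[P]P]⇒[[PP]P]⇒[[PPP]P]⇒[[PPPP]P]⇒[[[P]PPP]P]⇒[[[PP]PPP]P]⇒[[[[]P]PPP]P]⇒[[[[][]]PPP]P]⇒[[[[][]][]PP]P]⇒[[[[][]][][]P]P]⇒[[[[][]][][][]]P]⇒[[[[][]][][][]][]]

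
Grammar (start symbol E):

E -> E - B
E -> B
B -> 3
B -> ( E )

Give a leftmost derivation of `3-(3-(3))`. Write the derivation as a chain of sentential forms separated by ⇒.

E ⇒ E-B ⇒ B-B ⇒ 3-B ⇒ 3-(E) ⇒ 3-(E-B) ⇒ 3-(B-B) ⇒ 3-(3-B) ⇒ 3-(3-(E)) ⇒ 3-(3-(B)) ⇒ 3-(3-(3))

E ⇒ E-B   [E -> E - B]
E-B ⇒ B-B   [E -> B]
B-B ⇒ 3-B   [B -> 3]
3-B ⇒ 3-(E)   [B -> ( E )]
3-(E) ⇒ 3-(E-B)   [E -> E - B]
3-(E-B) ⇒ 3-(B-B)   [E -> B]
3-(B-B) ⇒ 3-(3-B)   [B -> 3]
3-(3-B) ⇒ 3-(3-(E))   [B -> ( E )]
3-(3-(E)) ⇒ 3-(3-(B))   [E -> B]
3-(3-(B)) ⇒ 3-(3-(3))   [B -> 3]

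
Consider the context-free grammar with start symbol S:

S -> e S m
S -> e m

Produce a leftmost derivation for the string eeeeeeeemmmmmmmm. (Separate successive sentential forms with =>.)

S => eSm => eeSmm => eeeSmmm => eeeeSmmmm => eeeeeSmmmmm => eeeeeeSmmmmmm => eeeeeeeSmmmmmmm => eeeeeeeemmmmmmmm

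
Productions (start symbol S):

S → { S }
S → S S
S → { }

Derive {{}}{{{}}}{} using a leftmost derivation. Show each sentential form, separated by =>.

S => SS => SSS => {S}SS => {{}}SS => {{}}{S}S => {{}}{{S}}S => {{}}{{{}}}S => {{}}{{{}}}{}

S => SS   [S → S S]
SS => SSS   [S → S S]
SSS => {S}SS   [S → { S }]
{S}SS => {{}}SS   [S → { }]
{{}}SS => {{}}{S}S   [S → { S }]
{{}}{S}S => {{}}{{S}}S   [S → { S }]
{{}}{{S}}S => {{}}{{{}}}S   [S → { }]
{{}}{{{}}}S => {{}}{{{}}}{}   [S → { }]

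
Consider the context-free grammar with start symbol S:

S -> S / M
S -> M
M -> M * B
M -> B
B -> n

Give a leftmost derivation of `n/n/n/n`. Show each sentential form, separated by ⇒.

S ⇒ S/M ⇒ S/M/M ⇒ S/M/M/M ⇒ M/M/M/M ⇒ B/M/M/M ⇒ n/M/M/M ⇒ n/B/M/M ⇒ n/n/M/M ⇒ n/n/B/M ⇒ n/n/n/M ⇒ n/n/n/B ⇒ n/n/n/n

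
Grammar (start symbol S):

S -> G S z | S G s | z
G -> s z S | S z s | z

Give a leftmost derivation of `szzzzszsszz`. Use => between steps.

S=>GSz=>szSSz=>szSGsSz=>szzGsSz=>szzSzssSz=>szzSGszssSz=>szzzGszssSz=>szzzzszssSz=>szzzzszsszz

S => GSz   [S -> G S z]
GSz => szSSz   [G -> s z S]
szSSz => szSGsSz   [S -> S G s]
szSGsSz => szzGsSz   [S -> z]
szzGsSz => szzSzssSz   [G -> S z s]
szzSzssSz => szzSGszssSz   [S -> S G s]
szzSGszssSz => szzzGszssSz   [S -> z]
szzzGszssSz => szzzzszssSz   [G -> z]
szzzzszssSz => szzzzszsszz   [S -> z]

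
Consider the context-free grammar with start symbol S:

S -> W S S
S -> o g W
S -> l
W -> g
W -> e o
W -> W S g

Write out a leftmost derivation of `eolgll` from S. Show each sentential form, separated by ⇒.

S⇒WSS⇒WSgSS⇒eoSgSS⇒eolgSS⇒eolglS⇒eolgll

S ⇒ WSS   [S -> W S S]
WSS ⇒ WSgSS   [W -> W S g]
WSgSS ⇒ eoSgSS   [W -> e o]
eoSgSS ⇒ eolgSS   [S -> l]
eolgSS ⇒ eolglS   [S -> l]
eolglS ⇒ eolgll   [S -> l]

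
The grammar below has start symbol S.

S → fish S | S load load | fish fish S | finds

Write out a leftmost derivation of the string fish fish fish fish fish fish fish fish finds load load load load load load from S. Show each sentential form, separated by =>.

S => S load load => fish fish S load load => fish fish S load load load load => fish fish fish fish S load load load load => fish fish fish fish S load load load load load load => fish fish fish fish fish S load load load load load load => fish fish fish fish fish fish fish S load load load load load load => fish fish fish fish fish fish fish fish S load load load load load load => fish fish fish fish fish fish fish fish finds load load load load load load

S => S load load   [S → S load load]
S load load => fish fish S load load   [S → fish fish S]
fish fish S load load => fish fish S load load load load   [S → S load load]
fish fish S load load load load => fish fish fish fish S load load load load   [S → fish fish S]
fish fish fish fish S load load load load => fish fish fish fish S load load load load load load   [S → S load load]
fish fish fish fish S load load load load load load => fish fish fish fish fish S load load load load load load   [S → fish S]
fish fish fish fish fish S load load load load load load => fish fish fish fish fish fish fish S load load load load load load   [S → fish fish S]
fish fish fish fish fish fish fish S load load load load load load => fish fish fish fish fish fish fish fish S load load load load load load   [S → fish S]
fish fish fish fish fish fish fish fish S load load load load load load => fish fish fish fish fish fish fish fish finds load load load load load load   [S → finds]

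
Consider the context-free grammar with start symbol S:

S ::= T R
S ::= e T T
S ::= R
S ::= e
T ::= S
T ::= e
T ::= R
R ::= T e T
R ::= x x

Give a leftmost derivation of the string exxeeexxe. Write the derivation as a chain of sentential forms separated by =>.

S => eTT   [S ::= e T T]
eTT => eRT   [T ::= R]
eRT => eTeTT   [R ::= T e T]
eTeTT => eReTT   [T ::= R]
eReTT => eTeTeTT   [R ::= T e T]
eTeTeTT => eReTeTT   [T ::= R]
eReTeTT => exxeTeTT   [R ::= x x]
exxeTeTT => exxeeeTT   [T ::= e]
exxeeeTT => exxeeeRT   [T ::= R]
exxeeeRT => exxeeexxT   [R ::= x x]
exxeeexxT => exxeeexxe   [T ::= e]

S => eTT => eRT => eTeTT => eReTT => eTeTeTT => eReTeTT => exxeTeTT => exxeeeTT => exxeeeRT => exxeeexxT => exxeeexxe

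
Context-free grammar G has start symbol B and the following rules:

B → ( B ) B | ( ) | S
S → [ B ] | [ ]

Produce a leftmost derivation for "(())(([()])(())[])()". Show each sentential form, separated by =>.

B => (B)B   [B → ( B ) B]
(B)B => (())B   [B → ( )]
(())B => (())(B)B   [B → ( B ) B]
(())(B)B => (())((B)B)B   [B → ( B ) B]
(())((B)B)B => (())((S)B)B   [B → S]
(())((S)B)B => (())(([B])B)B   [S → [ B ]]
(())(([B])B)B => (())(([()])B)B   [B → ( )]
(())(([()])B)B => (())(([()])(B)B)B   [B → ( B ) B]
(())(([()])(B)B)B => (())(([()])(())B)B   [B → ( )]
(())(([()])(())B)B => (())(([()])(())S)B   [B → S]
(())(([()])(())S)B => (())(([()])(())[])B   [S → [ ]]
(())(([()])(())[])B => (())(([()])(())[])()   [B → ( )]

B => (B)B => (())B => (())(B)B => (())((B)B)B => (())((S)B)B => (())(([B])B)B => (())(([()])B)B => (())(([()])(B)B)B => (())(([()])(())B)B => (())(([()])(())S)B => (())(([()])(())[])B => (())(([()])(())[])()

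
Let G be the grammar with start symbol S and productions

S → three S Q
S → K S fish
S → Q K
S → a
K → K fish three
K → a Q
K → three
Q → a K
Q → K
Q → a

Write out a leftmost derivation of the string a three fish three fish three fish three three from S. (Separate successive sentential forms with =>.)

S => Q K   [S → Q K]
Q K => K K   [Q → K]
K K => a Q K   [K → a Q]
a Q K => a K K   [Q → K]
a K K => a K fish three K   [K → K fish three]
a K fish three K => a K fish three fish three K   [K → K fish three]
a K fish three fish three K => a K fish three fish three fish three K   [K → K fish three]
a K fish three fish three fish three K => a three fish three fish three fish three K   [K → three]
a three fish three fish three fish three K => a three fish three fish three fish three three   [K → three]

S => Q K => K K => a Q K => a K K => a K fish three K => a K fish three fish three K => a K fish three fish three fish three K => a three fish three fish three fish three K => a three fish three fish three fish three three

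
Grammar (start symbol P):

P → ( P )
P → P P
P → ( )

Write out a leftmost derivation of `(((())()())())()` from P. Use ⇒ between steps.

P ⇒ PP   [P → P P]
PP ⇒ (P)P   [P → ( P )]
(P)P ⇒ (PP)P   [P → P P]
(PP)P ⇒ ((P)P)P   [P → ( P )]
((P)P)P ⇒ ((PP)P)P   [P → P P]
((PP)P)P ⇒ ((PPP)P)P   [P → P P]
((PPP)P)P ⇒ (((P)PP)P)P   [P → ( P )]
(((P)PP)P)P ⇒ (((())PP)P)P   [P → ( )]
(((())PP)P)P ⇒ (((())()P)P)P   [P → ( )]
(((())()P)P)P ⇒ (((())()())P)P   [P → ( )]
(((())()())P)P ⇒ (((())()())())P   [P → ( )]
(((())()())())P ⇒ (((())()())())()   [P → ( )]

P ⇒ PP ⇒ (P)P ⇒ (PP)P ⇒ ((P)P)P ⇒ ((PP)P)P ⇒ ((PPP)P)P ⇒ (((P)PP)P)P ⇒ (((())PP)P)P ⇒ (((())()P)P)P ⇒ (((())()())P)P ⇒ (((())()())())P ⇒ (((())()())())()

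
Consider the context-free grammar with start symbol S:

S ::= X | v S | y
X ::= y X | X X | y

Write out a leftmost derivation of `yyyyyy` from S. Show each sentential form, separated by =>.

S => X   [S ::= X]
X => XX   [X ::= X X]
XX => yXX   [X ::= y X]
yXX => yXXX   [X ::= X X]
yXXX => yyXXX   [X ::= y X]
yyXXX => yyXXXX   [X ::= X X]
yyXXXX => yyyXXX   [X ::= y]
yyyXXX => yyyyXX   [X ::= y]
yyyyXX => yyyyyX   [X ::= y]
yyyyyX => yyyyyy   [X ::= y]

S => X => XX => yXX => yXXX => yyXXX => yyXXXX => yyyXXX => yyyyXX => yyyyyX => yyyyyy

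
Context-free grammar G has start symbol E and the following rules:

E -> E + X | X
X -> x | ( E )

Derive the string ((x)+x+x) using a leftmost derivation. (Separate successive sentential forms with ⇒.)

E⇒X⇒(E)⇒(E+X)⇒(E+X+X)⇒(X+X+X)⇒((E)+X+X)⇒((X)+X+X)⇒((x)+X+X)⇒((x)+x+X)⇒((x)+x+x)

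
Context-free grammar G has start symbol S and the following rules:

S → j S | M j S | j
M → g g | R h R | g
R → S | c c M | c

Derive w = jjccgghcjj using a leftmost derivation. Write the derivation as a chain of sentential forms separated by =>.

S => jS => jjS => jjMjS => jjRhRjS => jjccMhRjS => jjccgghRjS => jjccgghcjS => jjccgghcjj

S => jS   [S → j S]
jS => jjS   [S → j S]
jjS => jjMjS   [S → M j S]
jjMjS => jjRhRjS   [M → R h R]
jjRhRjS => jjccMhRjS   [R → c c M]
jjccMhRjS => jjccgghRjS   [M → g g]
jjccgghRjS => jjccgghcjS   [R → c]
jjccgghcjS => jjccgghcjj   [S → j]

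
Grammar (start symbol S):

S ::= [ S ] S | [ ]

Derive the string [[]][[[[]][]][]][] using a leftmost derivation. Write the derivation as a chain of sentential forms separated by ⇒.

S ⇒ [S]S ⇒ [[]]S ⇒ [[]][S]S ⇒ [[]][[S]S]S ⇒ [[]][[[S]S]S]S ⇒ [[]][[[[]]S]S]S ⇒ [[]][[[[]][]]S]S ⇒ [[]][[[[]][]][]]S ⇒ [[]][[[[]][]][]][]

S ⇒ [S]S   [S ::= [ S ] S]
[S]S ⇒ [[]]S   [S ::= [ ]]
[[]]S ⇒ [[]][S]S   [S ::= [ S ] S]
[[]][S]S ⇒ [[]][[S]S]S   [S ::= [ S ] S]
[[]][[S]S]S ⇒ [[]][[[S]S]S]S   [S ::= [ S ] S]
[[]][[[S]S]S]S ⇒ [[]][[[[]]S]S]S   [S ::= [ ]]
[[]][[[[]]S]S]S ⇒ [[]][[[[]][]]S]S   [S ::= [ ]]
[[]][[[[]][]]S]S ⇒ [[]][[[[]][]][]]S   [S ::= [ ]]
[[]][[[[]][]][]]S ⇒ [[]][[[[]][]][]][]   [S ::= [ ]]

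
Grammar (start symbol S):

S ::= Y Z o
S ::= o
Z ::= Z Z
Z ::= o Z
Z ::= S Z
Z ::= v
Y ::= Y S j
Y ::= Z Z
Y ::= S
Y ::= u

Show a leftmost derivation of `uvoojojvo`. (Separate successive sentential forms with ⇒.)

S ⇒ YZo ⇒ YSjZo ⇒ YSjSjZo ⇒ SSjSjZo ⇒ YZoSjSjZo ⇒ uZoSjSjZo ⇒ uvoSjSjZo ⇒ uvoojSjZo ⇒ uvoojojZo ⇒ uvoojojvo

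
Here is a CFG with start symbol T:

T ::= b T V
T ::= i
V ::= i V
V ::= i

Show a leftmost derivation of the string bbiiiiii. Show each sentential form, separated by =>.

T => bTV   [T ::= b T V]
bTV => bbTVV   [T ::= b T V]
bbTVV => bbiVV   [T ::= i]
bbiVV => bbiiV   [V ::= i]
bbiiV => bbiiiV   [V ::= i V]
bbiiiV => bbiiiiV   [V ::= i V]
bbiiiiV => bbiiiiiV   [V ::= i V]
bbiiiiiV => bbiiiiii   [V ::= i]

T => bTV => bbTVV => bbiVV => bbiiV => bbiiiV => bbiiiiV => bbiiiiiV => bbiiiiii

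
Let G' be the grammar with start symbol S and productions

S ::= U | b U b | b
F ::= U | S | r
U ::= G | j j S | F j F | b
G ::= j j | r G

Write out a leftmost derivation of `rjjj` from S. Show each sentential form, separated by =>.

S => U => FjF => rjF => rjU => rjG => rjjj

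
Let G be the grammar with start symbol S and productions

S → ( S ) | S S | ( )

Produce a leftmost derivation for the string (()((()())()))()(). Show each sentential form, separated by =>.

S => SS   [S → S S]
SS => SSS   [S → S S]
SSS => (S)SS   [S → ( S )]
(S)SS => (SS)SS   [S → S S]
(SS)SS => (()S)SS   [S → ( )]
(()S)SS => (()(S))SS   [S → ( S )]
(()(S))SS => (()(SS))SS   [S → S S]
(()(SS))SS => (()((S)S))SS   [S → ( S )]
(()((S)S))SS => (()((SS)S))SS   [S → S S]
(()((SS)S))SS => (()((()S)S))SS   [S → ( )]
(()((()S)S))SS => (()((()())S))SS   [S → ( )]
(()((()())S))SS => (()((()())()))SS   [S → ( )]
(()((()())()))SS => (()((()())()))()S   [S → ( )]
(()((()())()))()S => (()((()())()))()()   [S → ( )]

S=>SS=>SSS=>(S)SS=>(SS)SS=>(()S)SS=>(()(S))SS=>(()(SS))SS=>(()((S)S))SS=>(()((SS)S))SS=>(()((()S)S))SS=>(()((()())S))SS=>(()((()())()))SS=>(()((()())()))()S=>(()((()())()))()()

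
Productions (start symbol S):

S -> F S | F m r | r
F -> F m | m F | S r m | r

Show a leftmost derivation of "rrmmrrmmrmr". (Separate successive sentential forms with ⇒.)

S ⇒ FS   [S -> F S]
FS ⇒ rS   [F -> r]
rS ⇒ rFS   [S -> F S]
rFS ⇒ rrS   [F -> r]
rrS ⇒ rrFS   [S -> F S]
rrFS ⇒ rrmFS   [F -> m F]
rrmFS ⇒ rrmmFS   [F -> m F]
rrmmFS ⇒ rrmmFmS   [F -> F m]
rrmmFmS ⇒ rrmmSrmmS   [F -> S r m]
rrmmSrmmS ⇒ rrmmrrmmS   [S -> r]
rrmmrrmmS ⇒ rrmmrrmmFmr   [S -> F m r]
rrmmrrmmFmr ⇒ rrmmrrmmrmr   [F -> r]

S ⇒ FS ⇒ rS ⇒ rFS ⇒ rrS ⇒ rrFS ⇒ rrmFS ⇒ rrmmFS ⇒ rrmmFmS ⇒ rrmmSrmmS ⇒ rrmmrrmmS ⇒ rrmmrrmmFmr ⇒ rrmmrrmmrmr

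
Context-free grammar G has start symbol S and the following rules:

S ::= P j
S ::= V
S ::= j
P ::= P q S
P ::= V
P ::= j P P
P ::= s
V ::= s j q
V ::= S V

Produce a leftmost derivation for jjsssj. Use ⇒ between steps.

S ⇒ Pj   [S ::= P j]
Pj ⇒ jPPj   [P ::= j P P]
jPPj ⇒ jjPPPj   [P ::= j P P]
jjPPPj ⇒ jjsPPj   [P ::= s]
jjsPPj ⇒ jjssPj   [P ::= s]
jjssPj ⇒ jjsssj   [P ::= s]

S ⇒ Pj ⇒ jPPj ⇒ jjPPPj ⇒ jjsPPj ⇒ jjssPj ⇒ jjsssj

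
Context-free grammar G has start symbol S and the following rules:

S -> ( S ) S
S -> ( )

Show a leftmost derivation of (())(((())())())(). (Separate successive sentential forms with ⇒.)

S⇒(S)S⇒(())S⇒(())(S)S⇒(())((S)S)S⇒(())(((S)S)S)S⇒(())(((())S)S)S⇒(())(((())())S)S⇒(())(((())())())S⇒(())(((())())())()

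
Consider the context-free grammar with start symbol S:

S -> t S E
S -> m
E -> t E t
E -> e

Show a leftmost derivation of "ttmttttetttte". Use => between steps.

S => tSE => ttSEE => ttmEE => ttmtEtE => ttmttEttE => ttmtttEtttE => ttmttttEttttE => ttmttttettttE => ttmttttetttte

S => tSE   [S -> t S E]
tSE => ttSEE   [S -> t S E]
ttSEE => ttmEE   [S -> m]
ttmEE => ttmtEtE   [E -> t E t]
ttmtEtE => ttmttEttE   [E -> t E t]
ttmttEttE => ttmtttEtttE   [E -> t E t]
ttmtttEtttE => ttmttttEttttE   [E -> t E t]
ttmttttEttttE => ttmttttettttE   [E -> e]
ttmttttettttE => ttmttttetttte   [E -> e]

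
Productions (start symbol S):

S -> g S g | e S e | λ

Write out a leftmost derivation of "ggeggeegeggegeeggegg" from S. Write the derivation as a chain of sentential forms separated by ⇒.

S ⇒ gSg ⇒ ggSgg ⇒ ggeSegg ⇒ ggegSgegg ⇒ ggeggSggegg ⇒ ggeggeSeggegg ⇒ ggeggeeSeeggegg ⇒ ggeggeegSgeeggegg ⇒ ggeggeegeSegeeggegg ⇒ ggeggeegegSgegeeggegg ⇒ ggeggeegeggegeeggegg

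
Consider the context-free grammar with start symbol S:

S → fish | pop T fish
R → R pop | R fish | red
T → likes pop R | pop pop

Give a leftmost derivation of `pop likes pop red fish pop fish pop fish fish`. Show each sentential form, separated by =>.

S => pop T fish => pop likes pop R fish => pop likes pop R fish fish => pop likes pop R pop fish fish => pop likes pop R fish pop fish fish => pop likes pop R pop fish pop fish fish => pop likes pop R fish pop fish pop fish fish => pop likes pop red fish pop fish pop fish fish

S => pop T fish   [S → pop T fish]
pop T fish => pop likes pop R fish   [T → likes pop R]
pop likes pop R fish => pop likes pop R fish fish   [R → R fish]
pop likes pop R fish fish => pop likes pop R pop fish fish   [R → R pop]
pop likes pop R pop fish fish => pop likes pop R fish pop fish fish   [R → R fish]
pop likes pop R fish pop fish fish => pop likes pop R pop fish pop fish fish   [R → R pop]
pop likes pop R pop fish pop fish fish => pop likes pop R fish pop fish pop fish fish   [R → R fish]
pop likes pop R fish pop fish pop fish fish => pop likes pop red fish pop fish pop fish fish   [R → red]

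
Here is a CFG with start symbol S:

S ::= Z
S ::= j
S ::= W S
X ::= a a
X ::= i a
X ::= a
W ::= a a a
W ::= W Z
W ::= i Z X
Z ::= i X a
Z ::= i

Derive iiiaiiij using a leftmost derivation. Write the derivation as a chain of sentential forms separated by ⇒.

S ⇒ WS ⇒ WZS ⇒ WZZS ⇒ WZZZS ⇒ iZXZZZS ⇒ iiXZZZS ⇒ iiiaZZZS ⇒ iiiaiZZS ⇒ iiiaiiZS ⇒ iiiaiiiS ⇒ iiiaiiij

S ⇒ WS   [S ::= W S]
WS ⇒ WZS   [W ::= W Z]
WZS ⇒ WZZS   [W ::= W Z]
WZZS ⇒ WZZZS   [W ::= W Z]
WZZZS ⇒ iZXZZZS   [W ::= i Z X]
iZXZZZS ⇒ iiXZZZS   [Z ::= i]
iiXZZZS ⇒ iiiaZZZS   [X ::= i a]
iiiaZZZS ⇒ iiiaiZZS   [Z ::= i]
iiiaiZZS ⇒ iiiaiiZS   [Z ::= i]
iiiaiiZS ⇒ iiiaiiiS   [Z ::= i]
iiiaiiiS ⇒ iiiaiiij   [S ::= j]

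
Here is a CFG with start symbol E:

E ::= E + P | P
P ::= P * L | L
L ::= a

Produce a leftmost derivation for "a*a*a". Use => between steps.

E => P   [E ::= P]
P => P*L   [P ::= P * L]
P*L => P*L*L   [P ::= P * L]
P*L*L => L*L*L   [P ::= L]
L*L*L => a*L*L   [L ::= a]
a*L*L => a*a*L   [L ::= a]
a*a*L => a*a*a   [L ::= a]

E=>P=>P*L=>P*L*L=>L*L*L=>a*L*L=>a*a*L=>a*a*a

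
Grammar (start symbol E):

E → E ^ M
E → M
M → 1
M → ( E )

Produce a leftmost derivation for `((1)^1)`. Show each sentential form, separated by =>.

E => M => (E) => (E^M) => (M^M) => ((E)^M) => ((M)^M) => ((1)^M) => ((1)^1)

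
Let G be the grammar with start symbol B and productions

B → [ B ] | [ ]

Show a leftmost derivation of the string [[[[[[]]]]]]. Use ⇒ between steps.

B ⇒ [B]   [B → [ B ]]
[B] ⇒ [[B]]   [B → [ B ]]
[[B]] ⇒ [[[B]]]   [B → [ B ]]
[[[B]]] ⇒ [[[[B]]]]   [B → [ B ]]
[[[[B]]]] ⇒ [[[[[B]]]]]   [B → [ B ]]
[[[[[B]]]]] ⇒ [[[[[[]]]]]]   [B → [ ]]

B ⇒ [B] ⇒ [[B]] ⇒ [[[B]]] ⇒ [[[[B]]]] ⇒ [[[[[B]]]]] ⇒ [[[[[[]]]]]]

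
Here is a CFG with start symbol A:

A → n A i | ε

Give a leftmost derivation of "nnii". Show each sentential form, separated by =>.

A => nAi   [A → n A i]
nAi => nnAii   [A → n A i]
nnAii => nnii   [A → ε]

A => nAi => nnAii => nnii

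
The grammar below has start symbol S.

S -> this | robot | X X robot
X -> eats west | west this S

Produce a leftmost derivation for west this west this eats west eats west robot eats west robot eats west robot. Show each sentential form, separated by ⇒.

S ⇒ X X robot ⇒ west this S X robot ⇒ west this X X robot X robot ⇒ west this west this S X robot X robot ⇒ west this west this X X robot X robot X robot ⇒ west this west this eats west X robot X robot X robot ⇒ west this west this eats west eats west robot X robot X robot ⇒ west this west this eats west eats west robot eats west robot X robot ⇒ west this west this eats west eats west robot eats west robot eats west robot

S ⇒ X X robot   [S -> X X robot]
X X robot ⇒ west this S X robot   [X -> west this S]
west this S X robot ⇒ west this X X robot X robot   [S -> X X robot]
west this X X robot X robot ⇒ west this west this S X robot X robot   [X -> west this S]
west this west this S X robot X robot ⇒ west this west this X X robot X robot X robot   [S -> X X robot]
west this west this X X robot X robot X robot ⇒ west this west this eats west X robot X robot X robot   [X -> eats west]
west this west this eats west X robot X robot X robot ⇒ west this west this eats west eats west robot X robot X robot   [X -> eats west]
west this west this eats west eats west robot X robot X robot ⇒ west this west this eats west eats west robot eats west robot X robot   [X -> eats west]
west this west this eats west eats west robot eats west robot X robot ⇒ west this west this eats west eats west robot eats west robot eats west robot   [X -> eats west]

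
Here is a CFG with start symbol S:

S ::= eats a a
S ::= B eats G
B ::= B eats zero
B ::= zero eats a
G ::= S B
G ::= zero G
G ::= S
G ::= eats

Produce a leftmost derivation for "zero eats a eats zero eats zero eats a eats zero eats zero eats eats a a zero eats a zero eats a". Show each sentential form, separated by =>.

S => B eats G => B eats zero eats G => zero eats a eats zero eats G => zero eats a eats zero eats S B => zero eats a eats zero eats B eats G B => zero eats a eats zero eats B eats zero eats G B => zero eats a eats zero eats B eats zero eats zero eats G B => zero eats a eats zero eats zero eats a eats zero eats zero eats G B => zero eats a eats zero eats zero eats a eats zero eats zero eats S B B => zero eats a eats zero eats zero eats a eats zero eats zero eats eats a a B B => zero eats a eats zero eats zero eats a eats zero eats zero eats eats a a zero eats a B => zero eats a eats zero eats zero eats a eats zero eats zero eats eats a a zero eats a zero eats a

S => B eats G   [S ::= B eats G]
B eats G => B eats zero eats G   [B ::= B eats zero]
B eats zero eats G => zero eats a eats zero eats G   [B ::= zero eats a]
zero eats a eats zero eats G => zero eats a eats zero eats S B   [G ::= S B]
zero eats a eats zero eats S B => zero eats a eats zero eats B eats G B   [S ::= B eats G]
zero eats a eats zero eats B eats G B => zero eats a eats zero eats B eats zero eats G B   [B ::= B eats zero]
zero eats a eats zero eats B eats zero eats G B => zero eats a eats zero eats B eats zero eats zero eats G B   [B ::= B eats zero]
zero eats a eats zero eats B eats zero eats zero eats G B => zero eats a eats zero eats zero eats a eats zero eats zero eats G B   [B ::= zero eats a]
zero eats a eats zero eats zero eats a eats zero eats zero eats G B => zero eats a eats zero eats zero eats a eats zero eats zero eats S B B   [G ::= S B]
zero eats a eats zero eats zero eats a eats zero eats zero eats S B B => zero eats a eats zero eats zero eats a eats zero eats zero eats eats a a B B   [S ::= eats a a]
zero eats a eats zero eats zero eats a eats zero eats zero eats eats a a B B => zero eats a eats zero eats zero eats a eats zero eats zero eats eats a a zero eats a B   [B ::= zero eats a]
zero eats a eats zero eats zero eats a eats zero eats zero eats eats a a zero eats a B => zero eats a eats zero eats zero eats a eats zero eats zero eats eats a a zero eats a zero eats a   [B ::= zero eats a]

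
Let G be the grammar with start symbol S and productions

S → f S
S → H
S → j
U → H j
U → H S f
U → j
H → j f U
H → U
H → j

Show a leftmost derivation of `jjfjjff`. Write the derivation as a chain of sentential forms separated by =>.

S => H   [S → H]
H => U   [H → U]
U => HSf   [U → H S f]
HSf => jSf   [H → j]
jSf => jHf   [S → H]
jHf => jjfUf   [H → j f U]
jjfUf => jjfHSff   [U → H S f]
jjfHSff => jjfjSff   [H → j]
jjfjSff => jjfjHff   [S → H]
jjfjHff => jjfjjff   [H → j]

S=>H=>U=>HSf=>jSf=>jHf=>jjfUf=>jjfHSff=>jjfjSff=>jjfjHff=>jjfjjff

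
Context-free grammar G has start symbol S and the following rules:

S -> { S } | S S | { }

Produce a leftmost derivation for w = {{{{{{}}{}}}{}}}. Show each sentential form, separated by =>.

S => {S} => {{S}} => {{SS}} => {{{S}S}} => {{{{S}}S}} => {{{{SS}}S}} => {{{{{S}S}}S}} => {{{{{{}}S}}S}} => {{{{{{}}{}}}S}} => {{{{{{}}{}}}{}}}

S => {S}   [S -> { S }]
{S} => {{S}}   [S -> { S }]
{{S}} => {{SS}}   [S -> S S]
{{SS}} => {{{S}S}}   [S -> { S }]
{{{S}S}} => {{{{S}}S}}   [S -> { S }]
{{{{S}}S}} => {{{{SS}}S}}   [S -> S S]
{{{{SS}}S}} => {{{{{S}S}}S}}   [S -> { S }]
{{{{{S}S}}S}} => {{{{{{}}S}}S}}   [S -> { }]
{{{{{{}}S}}S}} => {{{{{{}}{}}}S}}   [S -> { }]
{{{{{{}}{}}}S}} => {{{{{{}}{}}}{}}}   [S -> { }]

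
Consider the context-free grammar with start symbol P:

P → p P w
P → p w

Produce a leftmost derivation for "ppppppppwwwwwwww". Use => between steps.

P=>pPw=>ppPww=>pppPwww=>ppppPwwww=>pppppPwwwww=>ppppppPwwwwww=>pppppppPwwwwwww=>ppppppppwwwwwwww

P => pPw   [P → p P w]
pPw => ppPww   [P → p P w]
ppPww => pppPwww   [P → p P w]
pppPwww => ppppPwwww   [P → p P w]
ppppPwwww => pppppPwwwww   [P → p P w]
pppppPwwwww => ppppppPwwwwww   [P → p P w]
ppppppPwwwwww => pppppppPwwwwwww   [P → p P w]
pppppppPwwwwwww => ppppppppwwwwwwww   [P → p w]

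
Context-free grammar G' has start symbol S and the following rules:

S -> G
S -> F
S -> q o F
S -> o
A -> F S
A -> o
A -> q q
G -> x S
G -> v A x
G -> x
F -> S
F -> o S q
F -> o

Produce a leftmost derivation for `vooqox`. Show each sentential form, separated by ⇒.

S ⇒ G   [S -> G]
G ⇒ vAx   [G -> v A x]
vAx ⇒ vFSx   [A -> F S]
vFSx ⇒ voSqSx   [F -> o S q]
voSqSx ⇒ voFqSx   [S -> F]
voFqSx ⇒ vooqSx   [F -> o]
vooqSx ⇒ vooqox   [S -> o]

S ⇒ G ⇒ vAx ⇒ vFSx ⇒ voSqSx ⇒ voFqSx ⇒ vooqSx ⇒ vooqox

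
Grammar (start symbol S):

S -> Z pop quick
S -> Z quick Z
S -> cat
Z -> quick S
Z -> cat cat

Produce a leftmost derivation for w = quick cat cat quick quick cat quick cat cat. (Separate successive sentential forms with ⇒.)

S ⇒ Z quick Z ⇒ quick S quick Z ⇒ quick Z quick Z quick Z ⇒ quick cat cat quick Z quick Z ⇒ quick cat cat quick quick S quick Z ⇒ quick cat cat quick quick cat quick Z ⇒ quick cat cat quick quick cat quick cat cat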